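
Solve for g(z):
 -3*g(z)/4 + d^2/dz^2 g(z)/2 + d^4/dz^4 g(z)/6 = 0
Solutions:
 g(z) = C1*exp(-sqrt(6)*z*sqrt(-1 + sqrt(3))/2) + C2*exp(sqrt(6)*z*sqrt(-1 + sqrt(3))/2) + C3*sin(sqrt(6)*z*sqrt(1 + sqrt(3))/2) + C4*cos(sqrt(6)*z*sqrt(1 + sqrt(3))/2)


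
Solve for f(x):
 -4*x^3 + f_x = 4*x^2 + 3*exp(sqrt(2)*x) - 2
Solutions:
 f(x) = C1 + x^4 + 4*x^3/3 - 2*x + 3*sqrt(2)*exp(sqrt(2)*x)/2


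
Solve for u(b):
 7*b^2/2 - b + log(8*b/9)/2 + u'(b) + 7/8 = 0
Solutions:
 u(b) = C1 - 7*b^3/6 + b^2/2 - b*log(b)/2 - 3*b*log(2)/2 - 3*b/8 + b*log(3)


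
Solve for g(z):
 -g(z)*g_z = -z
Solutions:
 g(z) = -sqrt(C1 + z^2)
 g(z) = sqrt(C1 + z^2)


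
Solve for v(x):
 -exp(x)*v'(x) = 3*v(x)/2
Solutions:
 v(x) = C1*exp(3*exp(-x)/2)


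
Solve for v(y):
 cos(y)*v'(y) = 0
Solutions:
 v(y) = C1


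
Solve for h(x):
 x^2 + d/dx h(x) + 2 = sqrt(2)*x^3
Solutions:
 h(x) = C1 + sqrt(2)*x^4/4 - x^3/3 - 2*x


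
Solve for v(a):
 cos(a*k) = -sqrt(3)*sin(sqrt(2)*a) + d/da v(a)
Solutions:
 v(a) = C1 - sqrt(6)*cos(sqrt(2)*a)/2 + sin(a*k)/k


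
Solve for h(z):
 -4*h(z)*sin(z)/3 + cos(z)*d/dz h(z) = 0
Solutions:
 h(z) = C1/cos(z)^(4/3)


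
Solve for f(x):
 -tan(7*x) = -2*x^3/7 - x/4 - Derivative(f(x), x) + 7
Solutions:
 f(x) = C1 - x^4/14 - x^2/8 + 7*x - log(cos(7*x))/7


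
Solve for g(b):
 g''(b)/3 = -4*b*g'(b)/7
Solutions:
 g(b) = C1 + C2*erf(sqrt(42)*b/7)


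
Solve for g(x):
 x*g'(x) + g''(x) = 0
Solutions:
 g(x) = C1 + C2*erf(sqrt(2)*x/2)


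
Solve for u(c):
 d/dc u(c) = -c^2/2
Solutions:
 u(c) = C1 - c^3/6


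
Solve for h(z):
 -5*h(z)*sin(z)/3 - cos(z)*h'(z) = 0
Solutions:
 h(z) = C1*cos(z)^(5/3)


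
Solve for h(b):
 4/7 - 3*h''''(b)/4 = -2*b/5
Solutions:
 h(b) = C1 + C2*b + C3*b^2 + C4*b^3 + b^5/225 + 2*b^4/63


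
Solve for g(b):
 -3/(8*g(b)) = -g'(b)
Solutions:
 g(b) = -sqrt(C1 + 3*b)/2
 g(b) = sqrt(C1 + 3*b)/2


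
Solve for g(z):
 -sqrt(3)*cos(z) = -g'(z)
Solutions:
 g(z) = C1 + sqrt(3)*sin(z)


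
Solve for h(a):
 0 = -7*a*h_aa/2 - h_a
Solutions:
 h(a) = C1 + C2*a^(5/7)


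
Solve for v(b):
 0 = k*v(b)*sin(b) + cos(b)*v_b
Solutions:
 v(b) = C1*exp(k*log(cos(b)))


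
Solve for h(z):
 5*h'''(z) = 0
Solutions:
 h(z) = C1 + C2*z + C3*z^2


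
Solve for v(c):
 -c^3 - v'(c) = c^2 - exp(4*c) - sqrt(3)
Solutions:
 v(c) = C1 - c^4/4 - c^3/3 + sqrt(3)*c + exp(4*c)/4


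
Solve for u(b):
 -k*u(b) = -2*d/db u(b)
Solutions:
 u(b) = C1*exp(b*k/2)


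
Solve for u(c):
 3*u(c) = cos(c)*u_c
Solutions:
 u(c) = C1*(sin(c) + 1)^(3/2)/(sin(c) - 1)^(3/2)


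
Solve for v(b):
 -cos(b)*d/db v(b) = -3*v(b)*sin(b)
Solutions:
 v(b) = C1/cos(b)^3


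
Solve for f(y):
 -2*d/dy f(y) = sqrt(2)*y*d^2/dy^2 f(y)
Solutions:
 f(y) = C1 + C2*y^(1 - sqrt(2))


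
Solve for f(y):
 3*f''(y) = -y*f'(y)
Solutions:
 f(y) = C1 + C2*erf(sqrt(6)*y/6)


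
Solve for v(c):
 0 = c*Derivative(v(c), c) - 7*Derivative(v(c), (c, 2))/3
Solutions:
 v(c) = C1 + C2*erfi(sqrt(42)*c/14)


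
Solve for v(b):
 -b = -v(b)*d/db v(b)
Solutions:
 v(b) = -sqrt(C1 + b^2)
 v(b) = sqrt(C1 + b^2)


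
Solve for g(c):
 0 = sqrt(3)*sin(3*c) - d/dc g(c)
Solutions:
 g(c) = C1 - sqrt(3)*cos(3*c)/3


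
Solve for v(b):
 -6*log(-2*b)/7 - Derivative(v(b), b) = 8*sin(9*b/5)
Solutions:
 v(b) = C1 - 6*b*log(-b)/7 - 6*b*log(2)/7 + 6*b/7 + 40*cos(9*b/5)/9


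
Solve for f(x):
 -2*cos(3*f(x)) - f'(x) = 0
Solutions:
 f(x) = -asin((C1 + exp(12*x))/(C1 - exp(12*x)))/3 + pi/3
 f(x) = asin((C1 + exp(12*x))/(C1 - exp(12*x)))/3


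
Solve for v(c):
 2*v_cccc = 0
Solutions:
 v(c) = C1 + C2*c + C3*c^2 + C4*c^3


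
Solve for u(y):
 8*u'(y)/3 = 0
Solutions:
 u(y) = C1


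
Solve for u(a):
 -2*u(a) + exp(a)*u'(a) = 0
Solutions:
 u(a) = C1*exp(-2*exp(-a))


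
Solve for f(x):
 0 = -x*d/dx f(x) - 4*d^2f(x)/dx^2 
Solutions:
 f(x) = C1 + C2*erf(sqrt(2)*x/4)


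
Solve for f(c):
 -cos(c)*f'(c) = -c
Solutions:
 f(c) = C1 + Integral(c/cos(c), c)


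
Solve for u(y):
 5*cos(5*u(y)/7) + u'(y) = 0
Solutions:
 5*y - 7*log(sin(5*u(y)/7) - 1)/10 + 7*log(sin(5*u(y)/7) + 1)/10 = C1


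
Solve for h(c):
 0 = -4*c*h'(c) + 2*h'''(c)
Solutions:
 h(c) = C1 + Integral(C2*airyai(2^(1/3)*c) + C3*airybi(2^(1/3)*c), c)


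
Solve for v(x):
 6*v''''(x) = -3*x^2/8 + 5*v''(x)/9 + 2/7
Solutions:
 v(x) = C1 + C2*x + C3*exp(-sqrt(30)*x/18) + C4*exp(sqrt(30)*x/18) + 9*x^4/160 + 4923*x^2/700


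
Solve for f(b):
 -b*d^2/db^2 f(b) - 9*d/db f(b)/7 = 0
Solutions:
 f(b) = C1 + C2/b^(2/7)


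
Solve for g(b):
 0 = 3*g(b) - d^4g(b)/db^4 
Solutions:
 g(b) = C1*exp(-3^(1/4)*b) + C2*exp(3^(1/4)*b) + C3*sin(3^(1/4)*b) + C4*cos(3^(1/4)*b)


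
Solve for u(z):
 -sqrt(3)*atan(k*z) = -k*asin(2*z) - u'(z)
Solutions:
 u(z) = C1 - k*(z*asin(2*z) + sqrt(1 - 4*z^2)/2) + sqrt(3)*Piecewise((z*atan(k*z) - log(k^2*z^2 + 1)/(2*k), Ne(k, 0)), (0, True))


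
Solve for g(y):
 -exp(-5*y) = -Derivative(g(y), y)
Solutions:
 g(y) = C1 - exp(-5*y)/5


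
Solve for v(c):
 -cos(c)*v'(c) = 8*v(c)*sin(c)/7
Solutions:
 v(c) = C1*cos(c)^(8/7)


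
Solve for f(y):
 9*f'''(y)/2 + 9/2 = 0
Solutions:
 f(y) = C1 + C2*y + C3*y^2 - y^3/6


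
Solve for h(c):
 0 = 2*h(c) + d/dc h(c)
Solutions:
 h(c) = C1*exp(-2*c)


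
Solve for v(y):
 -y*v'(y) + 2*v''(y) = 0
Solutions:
 v(y) = C1 + C2*erfi(y/2)


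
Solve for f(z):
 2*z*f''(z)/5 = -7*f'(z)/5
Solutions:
 f(z) = C1 + C2/z^(5/2)


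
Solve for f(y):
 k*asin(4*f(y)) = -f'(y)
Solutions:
 Integral(1/asin(4*_y), (_y, f(y))) = C1 - k*y


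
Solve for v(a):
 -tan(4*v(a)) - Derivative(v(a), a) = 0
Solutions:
 v(a) = -asin(C1*exp(-4*a))/4 + pi/4
 v(a) = asin(C1*exp(-4*a))/4


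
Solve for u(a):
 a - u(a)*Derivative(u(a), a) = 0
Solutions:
 u(a) = -sqrt(C1 + a^2)
 u(a) = sqrt(C1 + a^2)


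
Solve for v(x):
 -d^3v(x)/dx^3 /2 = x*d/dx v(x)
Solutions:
 v(x) = C1 + Integral(C2*airyai(-2^(1/3)*x) + C3*airybi(-2^(1/3)*x), x)


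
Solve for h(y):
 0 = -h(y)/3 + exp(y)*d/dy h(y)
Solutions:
 h(y) = C1*exp(-exp(-y)/3)


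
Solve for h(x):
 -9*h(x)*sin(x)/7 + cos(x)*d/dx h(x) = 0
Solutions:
 h(x) = C1/cos(x)^(9/7)


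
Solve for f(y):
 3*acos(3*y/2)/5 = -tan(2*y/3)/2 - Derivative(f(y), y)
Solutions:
 f(y) = C1 - 3*y*acos(3*y/2)/5 + sqrt(4 - 9*y^2)/5 + 3*log(cos(2*y/3))/4


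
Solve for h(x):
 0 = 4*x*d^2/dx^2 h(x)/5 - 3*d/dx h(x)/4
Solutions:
 h(x) = C1 + C2*x^(31/16)


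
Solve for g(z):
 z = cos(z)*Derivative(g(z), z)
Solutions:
 g(z) = C1 + Integral(z/cos(z), z)


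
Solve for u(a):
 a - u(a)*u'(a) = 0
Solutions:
 u(a) = -sqrt(C1 + a^2)
 u(a) = sqrt(C1 + a^2)


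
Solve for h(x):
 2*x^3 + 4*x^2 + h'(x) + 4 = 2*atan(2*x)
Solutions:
 h(x) = C1 - x^4/2 - 4*x^3/3 + 2*x*atan(2*x) - 4*x - log(4*x^2 + 1)/2


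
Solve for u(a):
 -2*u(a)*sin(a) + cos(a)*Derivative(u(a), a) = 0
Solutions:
 u(a) = C1/cos(a)^2


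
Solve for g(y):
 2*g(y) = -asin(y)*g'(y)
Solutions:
 g(y) = C1*exp(-2*Integral(1/asin(y), y))


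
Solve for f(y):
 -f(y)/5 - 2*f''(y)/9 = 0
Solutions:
 f(y) = C1*sin(3*sqrt(10)*y/10) + C2*cos(3*sqrt(10)*y/10)


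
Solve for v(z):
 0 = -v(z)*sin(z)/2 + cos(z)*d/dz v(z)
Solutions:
 v(z) = C1/sqrt(cos(z))


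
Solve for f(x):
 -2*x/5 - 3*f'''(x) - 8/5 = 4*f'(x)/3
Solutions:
 f(x) = C1 + C2*sin(2*x/3) + C3*cos(2*x/3) - 3*x^2/20 - 6*x/5


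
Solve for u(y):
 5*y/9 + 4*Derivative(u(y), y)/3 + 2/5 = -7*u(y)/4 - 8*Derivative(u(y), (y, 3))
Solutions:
 u(y) = C1*exp(-y*(-(189 + sqrt(36233))^(1/3) + 8/(189 + sqrt(36233))^(1/3))/24)*sin(sqrt(3)*y*(8/(189 + sqrt(36233))^(1/3) + (189 + sqrt(36233))^(1/3))/24) + C2*exp(-y*(-(189 + sqrt(36233))^(1/3) + 8/(189 + sqrt(36233))^(1/3))/24)*cos(sqrt(3)*y*(8/(189 + sqrt(36233))^(1/3) + (189 + sqrt(36233))^(1/3))/24) + C3*exp(y*(-(189 + sqrt(36233))^(1/3) + 8/(189 + sqrt(36233))^(1/3))/12) - 20*y/63 + 88/6615


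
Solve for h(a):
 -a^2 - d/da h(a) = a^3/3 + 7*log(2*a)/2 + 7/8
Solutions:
 h(a) = C1 - a^4/12 - a^3/3 - 7*a*log(a)/2 - 7*a*log(2)/2 + 21*a/8


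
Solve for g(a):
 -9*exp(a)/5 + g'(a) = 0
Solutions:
 g(a) = C1 + 9*exp(a)/5


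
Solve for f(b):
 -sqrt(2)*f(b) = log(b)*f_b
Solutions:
 f(b) = C1*exp(-sqrt(2)*li(b))


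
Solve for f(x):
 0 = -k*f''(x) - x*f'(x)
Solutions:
 f(x) = C1 + C2*sqrt(k)*erf(sqrt(2)*x*sqrt(1/k)/2)


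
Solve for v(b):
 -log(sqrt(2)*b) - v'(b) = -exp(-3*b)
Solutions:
 v(b) = C1 - b*log(b) + b*(1 - log(2)/2) - exp(-3*b)/3


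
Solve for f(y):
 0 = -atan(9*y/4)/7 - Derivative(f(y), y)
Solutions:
 f(y) = C1 - y*atan(9*y/4)/7 + 2*log(81*y^2 + 16)/63


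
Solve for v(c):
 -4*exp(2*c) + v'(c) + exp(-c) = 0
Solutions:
 v(c) = C1 + 2*exp(2*c) + exp(-c)


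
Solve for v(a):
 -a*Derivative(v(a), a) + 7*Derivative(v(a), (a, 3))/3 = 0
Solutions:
 v(a) = C1 + Integral(C2*airyai(3^(1/3)*7^(2/3)*a/7) + C3*airybi(3^(1/3)*7^(2/3)*a/7), a)


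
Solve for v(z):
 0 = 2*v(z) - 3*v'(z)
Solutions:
 v(z) = C1*exp(2*z/3)


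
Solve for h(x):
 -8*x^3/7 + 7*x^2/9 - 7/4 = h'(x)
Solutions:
 h(x) = C1 - 2*x^4/7 + 7*x^3/27 - 7*x/4


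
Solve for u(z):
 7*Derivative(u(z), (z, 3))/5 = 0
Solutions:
 u(z) = C1 + C2*z + C3*z^2


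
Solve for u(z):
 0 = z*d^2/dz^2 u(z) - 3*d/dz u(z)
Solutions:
 u(z) = C1 + C2*z^4


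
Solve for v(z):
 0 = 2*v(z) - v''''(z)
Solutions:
 v(z) = C1*exp(-2^(1/4)*z) + C2*exp(2^(1/4)*z) + C3*sin(2^(1/4)*z) + C4*cos(2^(1/4)*z)


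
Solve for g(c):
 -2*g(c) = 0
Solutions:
 g(c) = 0


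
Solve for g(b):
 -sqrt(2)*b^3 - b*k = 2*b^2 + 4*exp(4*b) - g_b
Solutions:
 g(b) = C1 + sqrt(2)*b^4/4 + 2*b^3/3 + b^2*k/2 + exp(4*b)


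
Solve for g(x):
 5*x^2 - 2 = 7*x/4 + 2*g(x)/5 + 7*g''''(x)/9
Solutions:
 g(x) = 25*x^2/2 - 35*x/8 + (C1*sin(sqrt(3)*70^(3/4)*x/70) + C2*cos(sqrt(3)*70^(3/4)*x/70))*exp(-sqrt(3)*70^(3/4)*x/70) + (C3*sin(sqrt(3)*70^(3/4)*x/70) + C4*cos(sqrt(3)*70^(3/4)*x/70))*exp(sqrt(3)*70^(3/4)*x/70) - 5


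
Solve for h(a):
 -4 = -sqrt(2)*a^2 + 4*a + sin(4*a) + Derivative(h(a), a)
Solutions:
 h(a) = C1 + sqrt(2)*a^3/3 - 2*a^2 - 4*a + cos(4*a)/4


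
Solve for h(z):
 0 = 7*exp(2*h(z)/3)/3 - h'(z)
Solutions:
 h(z) = 3*log(-sqrt(-1/(C1 + 7*z))) - 3*log(2)/2 + 3*log(3)
 h(z) = 3*log(-1/(C1 + 7*z))/2 - 3*log(2)/2 + 3*log(3)


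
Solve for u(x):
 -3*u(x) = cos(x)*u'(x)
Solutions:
 u(x) = C1*(sin(x) - 1)^(3/2)/(sin(x) + 1)^(3/2)


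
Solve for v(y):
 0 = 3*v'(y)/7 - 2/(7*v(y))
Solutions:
 v(y) = -sqrt(C1 + 12*y)/3
 v(y) = sqrt(C1 + 12*y)/3


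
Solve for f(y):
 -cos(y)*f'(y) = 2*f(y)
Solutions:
 f(y) = C1*(sin(y) - 1)/(sin(y) + 1)


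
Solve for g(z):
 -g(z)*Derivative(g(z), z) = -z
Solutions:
 g(z) = -sqrt(C1 + z^2)
 g(z) = sqrt(C1 + z^2)


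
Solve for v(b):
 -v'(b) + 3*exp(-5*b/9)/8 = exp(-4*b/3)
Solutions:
 v(b) = C1 + 3*exp(-4*b/3)/4 - 27*exp(-5*b/9)/40


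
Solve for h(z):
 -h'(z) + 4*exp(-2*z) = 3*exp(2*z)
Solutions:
 h(z) = C1 - 3*exp(2*z)/2 - 2*exp(-2*z)


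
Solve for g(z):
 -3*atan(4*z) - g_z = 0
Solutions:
 g(z) = C1 - 3*z*atan(4*z) + 3*log(16*z^2 + 1)/8


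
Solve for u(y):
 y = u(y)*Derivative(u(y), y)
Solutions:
 u(y) = -sqrt(C1 + y^2)
 u(y) = sqrt(C1 + y^2)


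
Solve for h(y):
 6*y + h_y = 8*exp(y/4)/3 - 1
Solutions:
 h(y) = C1 - 3*y^2 - y + 32*exp(y/4)/3


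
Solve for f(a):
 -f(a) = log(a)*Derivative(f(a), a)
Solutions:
 f(a) = C1*exp(-li(a))


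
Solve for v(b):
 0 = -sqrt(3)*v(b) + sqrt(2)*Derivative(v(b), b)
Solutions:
 v(b) = C1*exp(sqrt(6)*b/2)


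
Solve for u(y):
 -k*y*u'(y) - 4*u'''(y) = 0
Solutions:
 u(y) = C1 + Integral(C2*airyai(2^(1/3)*y*(-k)^(1/3)/2) + C3*airybi(2^(1/3)*y*(-k)^(1/3)/2), y)


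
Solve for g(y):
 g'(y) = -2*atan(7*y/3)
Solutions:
 g(y) = C1 - 2*y*atan(7*y/3) + 3*log(49*y^2 + 9)/7


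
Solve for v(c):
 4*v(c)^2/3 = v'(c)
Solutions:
 v(c) = -3/(C1 + 4*c)


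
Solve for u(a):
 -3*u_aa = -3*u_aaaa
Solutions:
 u(a) = C1 + C2*a + C3*exp(-a) + C4*exp(a)


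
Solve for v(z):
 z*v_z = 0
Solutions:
 v(z) = C1


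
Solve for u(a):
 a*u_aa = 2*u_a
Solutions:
 u(a) = C1 + C2*a^3


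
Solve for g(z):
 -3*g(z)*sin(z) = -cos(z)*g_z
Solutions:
 g(z) = C1/cos(z)^3


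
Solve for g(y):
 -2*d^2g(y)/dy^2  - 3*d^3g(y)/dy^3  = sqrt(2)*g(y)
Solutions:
 g(y) = C1*exp(y*(-8 + 8*2^(1/3)/(16 + 243*sqrt(2) + sqrt(-256 + (16 + 243*sqrt(2))^2))^(1/3) + 2^(2/3)*(16 + 243*sqrt(2) + sqrt(-256 + (16 + 243*sqrt(2))^2))^(1/3))/36)*sin(2^(1/3)*sqrt(3)*y*(-2^(1/3)*(16 + 243*sqrt(2) + 27*sqrt(-256/729 + (16/27 + 9*sqrt(2))^2))^(1/3) + 8/(16 + 243*sqrt(2) + 27*sqrt(-256/729 + (16/27 + 9*sqrt(2))^2))^(1/3))/36) + C2*exp(y*(-8 + 8*2^(1/3)/(16 + 243*sqrt(2) + sqrt(-256 + (16 + 243*sqrt(2))^2))^(1/3) + 2^(2/3)*(16 + 243*sqrt(2) + sqrt(-256 + (16 + 243*sqrt(2))^2))^(1/3))/36)*cos(2^(1/3)*sqrt(3)*y*(-2^(1/3)*(16 + 243*sqrt(2) + 27*sqrt(-256/729 + (16/27 + 9*sqrt(2))^2))^(1/3) + 8/(16 + 243*sqrt(2) + 27*sqrt(-256/729 + (16/27 + 9*sqrt(2))^2))^(1/3))/36) + C3*exp(-y*(8*2^(1/3)/(16 + 243*sqrt(2) + sqrt(-256 + (16 + 243*sqrt(2))^2))^(1/3) + 4 + 2^(2/3)*(16 + 243*sqrt(2) + sqrt(-256 + (16 + 243*sqrt(2))^2))^(1/3))/18)


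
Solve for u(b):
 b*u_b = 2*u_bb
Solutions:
 u(b) = C1 + C2*erfi(b/2)


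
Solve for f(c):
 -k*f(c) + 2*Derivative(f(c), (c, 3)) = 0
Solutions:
 f(c) = C1*exp(2^(2/3)*c*k^(1/3)/2) + C2*exp(2^(2/3)*c*k^(1/3)*(-1 + sqrt(3)*I)/4) + C3*exp(-2^(2/3)*c*k^(1/3)*(1 + sqrt(3)*I)/4)


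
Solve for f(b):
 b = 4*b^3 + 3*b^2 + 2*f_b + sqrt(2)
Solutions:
 f(b) = C1 - b^4/2 - b^3/2 + b^2/4 - sqrt(2)*b/2


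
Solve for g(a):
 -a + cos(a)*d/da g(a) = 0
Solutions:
 g(a) = C1 + Integral(a/cos(a), a)


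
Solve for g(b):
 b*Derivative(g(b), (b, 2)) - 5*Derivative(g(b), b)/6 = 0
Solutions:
 g(b) = C1 + C2*b^(11/6)


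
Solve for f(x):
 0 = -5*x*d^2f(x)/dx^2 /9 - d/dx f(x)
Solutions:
 f(x) = C1 + C2/x^(4/5)


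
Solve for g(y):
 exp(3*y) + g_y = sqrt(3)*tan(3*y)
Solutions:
 g(y) = C1 - exp(3*y)/3 - sqrt(3)*log(cos(3*y))/3


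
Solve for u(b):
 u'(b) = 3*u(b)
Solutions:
 u(b) = C1*exp(3*b)


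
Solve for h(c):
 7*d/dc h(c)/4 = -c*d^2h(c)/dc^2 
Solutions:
 h(c) = C1 + C2/c^(3/4)


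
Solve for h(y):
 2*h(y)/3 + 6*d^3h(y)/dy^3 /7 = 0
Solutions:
 h(y) = C3*exp(-21^(1/3)*y/3) + (C1*sin(3^(5/6)*7^(1/3)*y/6) + C2*cos(3^(5/6)*7^(1/3)*y/6))*exp(21^(1/3)*y/6)


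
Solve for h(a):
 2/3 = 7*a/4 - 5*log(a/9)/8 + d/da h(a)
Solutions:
 h(a) = C1 - 7*a^2/8 + 5*a*log(a)/8 - 5*a*log(3)/4 + a/24


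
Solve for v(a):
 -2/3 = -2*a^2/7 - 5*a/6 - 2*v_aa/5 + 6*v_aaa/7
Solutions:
 v(a) = C1 + C2*a + C3*exp(7*a/15) - 5*a^4/84 - 3025*a^3/3528 - 38515*a^2/8232


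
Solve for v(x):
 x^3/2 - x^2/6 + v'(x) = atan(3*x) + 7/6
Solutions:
 v(x) = C1 - x^4/8 + x^3/18 + x*atan(3*x) + 7*x/6 - log(9*x^2 + 1)/6


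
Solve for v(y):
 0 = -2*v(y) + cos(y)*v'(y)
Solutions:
 v(y) = C1*(sin(y) + 1)/(sin(y) - 1)


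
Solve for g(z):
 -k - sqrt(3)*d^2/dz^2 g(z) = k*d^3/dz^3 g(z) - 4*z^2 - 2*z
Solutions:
 g(z) = C1 + C2*z + C3*exp(-sqrt(3)*z/k) + k*z^2*(8*sqrt(3)*k - 6 - 3*sqrt(3))/18 + sqrt(3)*z^4/9 + z^3*(-4*k + sqrt(3))/9


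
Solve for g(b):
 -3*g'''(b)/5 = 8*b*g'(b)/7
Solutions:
 g(b) = C1 + Integral(C2*airyai(-2*21^(2/3)*5^(1/3)*b/21) + C3*airybi(-2*21^(2/3)*5^(1/3)*b/21), b)


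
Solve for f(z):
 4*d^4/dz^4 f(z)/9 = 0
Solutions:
 f(z) = C1 + C2*z + C3*z^2 + C4*z^3


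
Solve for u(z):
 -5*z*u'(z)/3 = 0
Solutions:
 u(z) = C1


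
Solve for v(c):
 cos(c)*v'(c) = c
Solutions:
 v(c) = C1 + Integral(c/cos(c), c)


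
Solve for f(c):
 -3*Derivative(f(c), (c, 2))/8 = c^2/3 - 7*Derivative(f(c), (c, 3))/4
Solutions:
 f(c) = C1 + C2*c + C3*exp(3*c/14) - 2*c^4/27 - 112*c^3/81 - 1568*c^2/81


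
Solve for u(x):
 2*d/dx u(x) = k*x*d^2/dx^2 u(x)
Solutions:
 u(x) = C1 + x^(((re(k) + 2)*re(k) + im(k)^2)/(re(k)^2 + im(k)^2))*(C2*sin(2*log(x)*Abs(im(k))/(re(k)^2 + im(k)^2)) + C3*cos(2*log(x)*im(k)/(re(k)^2 + im(k)^2)))


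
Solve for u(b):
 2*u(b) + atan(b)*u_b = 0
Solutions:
 u(b) = C1*exp(-2*Integral(1/atan(b), b))


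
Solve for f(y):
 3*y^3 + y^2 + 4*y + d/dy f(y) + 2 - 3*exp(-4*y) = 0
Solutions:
 f(y) = C1 - 3*y^4/4 - y^3/3 - 2*y^2 - 2*y - 3*exp(-4*y)/4


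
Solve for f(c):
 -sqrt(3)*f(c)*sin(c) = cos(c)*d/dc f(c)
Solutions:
 f(c) = C1*cos(c)^(sqrt(3))


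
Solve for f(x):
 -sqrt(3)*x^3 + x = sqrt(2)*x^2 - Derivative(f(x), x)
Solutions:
 f(x) = C1 + sqrt(3)*x^4/4 + sqrt(2)*x^3/3 - x^2/2


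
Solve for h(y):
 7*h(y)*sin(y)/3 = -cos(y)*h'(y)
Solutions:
 h(y) = C1*cos(y)^(7/3)


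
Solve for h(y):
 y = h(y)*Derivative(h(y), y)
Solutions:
 h(y) = -sqrt(C1 + y^2)
 h(y) = sqrt(C1 + y^2)


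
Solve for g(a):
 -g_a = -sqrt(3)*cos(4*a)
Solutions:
 g(a) = C1 + sqrt(3)*sin(4*a)/4


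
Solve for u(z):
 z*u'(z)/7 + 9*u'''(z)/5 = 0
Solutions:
 u(z) = C1 + Integral(C2*airyai(-735^(1/3)*z/21) + C3*airybi(-735^(1/3)*z/21), z)


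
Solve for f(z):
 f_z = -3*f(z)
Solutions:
 f(z) = C1*exp(-3*z)


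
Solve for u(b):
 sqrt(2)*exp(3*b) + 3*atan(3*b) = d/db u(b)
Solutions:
 u(b) = C1 + 3*b*atan(3*b) + sqrt(2)*exp(3*b)/3 - log(9*b^2 + 1)/2


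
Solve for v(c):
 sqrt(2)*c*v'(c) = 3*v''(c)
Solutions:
 v(c) = C1 + C2*erfi(2^(3/4)*sqrt(3)*c/6)


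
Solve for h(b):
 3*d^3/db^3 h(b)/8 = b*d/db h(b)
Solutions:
 h(b) = C1 + Integral(C2*airyai(2*3^(2/3)*b/3) + C3*airybi(2*3^(2/3)*b/3), b)


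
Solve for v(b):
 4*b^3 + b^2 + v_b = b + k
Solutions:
 v(b) = C1 - b^4 - b^3/3 + b^2/2 + b*k


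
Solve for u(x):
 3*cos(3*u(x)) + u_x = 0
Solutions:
 u(x) = -asin((C1 + exp(18*x))/(C1 - exp(18*x)))/3 + pi/3
 u(x) = asin((C1 + exp(18*x))/(C1 - exp(18*x)))/3


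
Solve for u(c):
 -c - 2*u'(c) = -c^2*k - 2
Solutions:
 u(c) = C1 + c^3*k/6 - c^2/4 + c


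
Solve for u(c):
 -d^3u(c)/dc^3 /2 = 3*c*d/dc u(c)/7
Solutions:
 u(c) = C1 + Integral(C2*airyai(-6^(1/3)*7^(2/3)*c/7) + C3*airybi(-6^(1/3)*7^(2/3)*c/7), c)


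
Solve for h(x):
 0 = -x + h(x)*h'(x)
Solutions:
 h(x) = -sqrt(C1 + x^2)
 h(x) = sqrt(C1 + x^2)


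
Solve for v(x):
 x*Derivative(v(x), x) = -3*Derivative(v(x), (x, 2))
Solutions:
 v(x) = C1 + C2*erf(sqrt(6)*x/6)


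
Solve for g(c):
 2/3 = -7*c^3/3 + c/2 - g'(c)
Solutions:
 g(c) = C1 - 7*c^4/12 + c^2/4 - 2*c/3


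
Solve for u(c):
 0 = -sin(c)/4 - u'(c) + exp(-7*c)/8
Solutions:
 u(c) = C1 + cos(c)/4 - exp(-7*c)/56


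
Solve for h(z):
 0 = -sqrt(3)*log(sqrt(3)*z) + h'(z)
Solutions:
 h(z) = C1 + sqrt(3)*z*log(z) - sqrt(3)*z + sqrt(3)*z*log(3)/2


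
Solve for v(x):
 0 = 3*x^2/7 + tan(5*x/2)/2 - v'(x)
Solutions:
 v(x) = C1 + x^3/7 - log(cos(5*x/2))/5


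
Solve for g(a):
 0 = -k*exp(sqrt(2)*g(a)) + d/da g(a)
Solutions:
 g(a) = sqrt(2)*(2*log(-1/(C1 + a*k)) - log(2))/4


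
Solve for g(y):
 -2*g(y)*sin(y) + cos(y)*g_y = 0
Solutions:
 g(y) = C1/cos(y)^2


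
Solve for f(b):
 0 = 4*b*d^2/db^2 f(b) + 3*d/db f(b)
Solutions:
 f(b) = C1 + C2*b^(1/4)


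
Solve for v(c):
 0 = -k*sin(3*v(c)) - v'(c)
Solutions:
 v(c) = -acos((-C1 - exp(6*c*k))/(C1 - exp(6*c*k)))/3 + 2*pi/3
 v(c) = acos((-C1 - exp(6*c*k))/(C1 - exp(6*c*k)))/3


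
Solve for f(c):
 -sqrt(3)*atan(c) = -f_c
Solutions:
 f(c) = C1 + sqrt(3)*(c*atan(c) - log(c^2 + 1)/2)


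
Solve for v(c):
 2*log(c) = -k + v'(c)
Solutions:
 v(c) = C1 + c*k + 2*c*log(c) - 2*c


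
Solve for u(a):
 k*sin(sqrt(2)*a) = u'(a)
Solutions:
 u(a) = C1 - sqrt(2)*k*cos(sqrt(2)*a)/2


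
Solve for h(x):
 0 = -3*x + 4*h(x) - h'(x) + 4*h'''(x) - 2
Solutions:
 h(x) = C1*exp(3^(1/3)*x*(3^(1/3)/(sqrt(1293) + 36)^(1/3) + (sqrt(1293) + 36)^(1/3))/12)*sin(3^(1/6)*x*(-3^(2/3)*(sqrt(1293) + 36)^(1/3) + 3/(sqrt(1293) + 36)^(1/3))/12) + C2*exp(3^(1/3)*x*(3^(1/3)/(sqrt(1293) + 36)^(1/3) + (sqrt(1293) + 36)^(1/3))/12)*cos(3^(1/6)*x*(-3^(2/3)*(sqrt(1293) + 36)^(1/3) + 3/(sqrt(1293) + 36)^(1/3))/12) + C3*exp(-3^(1/3)*x*(3^(1/3)/(sqrt(1293) + 36)^(1/3) + (sqrt(1293) + 36)^(1/3))/6) + 3*x/4 + 11/16


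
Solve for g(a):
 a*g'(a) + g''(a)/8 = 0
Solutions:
 g(a) = C1 + C2*erf(2*a)


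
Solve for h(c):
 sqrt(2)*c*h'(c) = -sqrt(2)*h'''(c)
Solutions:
 h(c) = C1 + Integral(C2*airyai(-c) + C3*airybi(-c), c)


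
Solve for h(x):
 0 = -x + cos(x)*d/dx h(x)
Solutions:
 h(x) = C1 + Integral(x/cos(x), x)


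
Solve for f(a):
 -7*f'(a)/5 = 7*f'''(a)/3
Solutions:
 f(a) = C1 + C2*sin(sqrt(15)*a/5) + C3*cos(sqrt(15)*a/5)


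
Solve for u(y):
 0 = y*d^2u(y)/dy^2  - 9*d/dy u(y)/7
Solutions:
 u(y) = C1 + C2*y^(16/7)


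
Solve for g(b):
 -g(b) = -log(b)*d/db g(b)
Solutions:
 g(b) = C1*exp(li(b))


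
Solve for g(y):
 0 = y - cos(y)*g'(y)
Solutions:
 g(y) = C1 + Integral(y/cos(y), y)


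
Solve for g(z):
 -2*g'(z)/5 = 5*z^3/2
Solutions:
 g(z) = C1 - 25*z^4/16


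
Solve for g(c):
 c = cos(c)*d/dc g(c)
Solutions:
 g(c) = C1 + Integral(c/cos(c), c)


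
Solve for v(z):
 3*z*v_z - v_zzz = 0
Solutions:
 v(z) = C1 + Integral(C2*airyai(3^(1/3)*z) + C3*airybi(3^(1/3)*z), z)


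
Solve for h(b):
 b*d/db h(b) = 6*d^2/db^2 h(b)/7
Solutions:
 h(b) = C1 + C2*erfi(sqrt(21)*b/6)


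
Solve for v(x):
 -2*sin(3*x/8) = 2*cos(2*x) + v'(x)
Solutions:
 v(x) = C1 - sin(2*x) + 16*cos(3*x/8)/3


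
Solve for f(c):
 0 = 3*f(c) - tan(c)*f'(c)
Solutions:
 f(c) = C1*sin(c)^3


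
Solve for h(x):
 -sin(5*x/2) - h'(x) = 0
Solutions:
 h(x) = C1 + 2*cos(5*x/2)/5


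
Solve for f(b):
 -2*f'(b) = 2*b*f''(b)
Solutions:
 f(b) = C1 + C2*log(b)


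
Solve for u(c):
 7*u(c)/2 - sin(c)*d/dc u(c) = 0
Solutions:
 u(c) = C1*(cos(c) - 1)^(7/4)/(cos(c) + 1)^(7/4)


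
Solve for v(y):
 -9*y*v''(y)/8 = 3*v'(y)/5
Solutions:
 v(y) = C1 + C2*y^(7/15)


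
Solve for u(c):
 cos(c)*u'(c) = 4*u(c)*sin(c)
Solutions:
 u(c) = C1/cos(c)^4


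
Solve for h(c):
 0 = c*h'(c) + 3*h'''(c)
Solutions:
 h(c) = C1 + Integral(C2*airyai(-3^(2/3)*c/3) + C3*airybi(-3^(2/3)*c/3), c)


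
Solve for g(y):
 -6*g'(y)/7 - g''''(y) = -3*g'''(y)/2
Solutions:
 g(y) = C1 + C2*exp(y*(7*7^(1/3)/(4*sqrt(15) + 17)^(1/3) + 7^(2/3)*(4*sqrt(15) + 17)^(1/3) + 14)/28)*sin(sqrt(3)*7^(1/3)*y*(-7^(1/3)*(4*sqrt(15) + 17)^(1/3) + 7/(4*sqrt(15) + 17)^(1/3))/28) + C3*exp(y*(7*7^(1/3)/(4*sqrt(15) + 17)^(1/3) + 7^(2/3)*(4*sqrt(15) + 17)^(1/3) + 14)/28)*cos(sqrt(3)*7^(1/3)*y*(-7^(1/3)*(4*sqrt(15) + 17)^(1/3) + 7/(4*sqrt(15) + 17)^(1/3))/28) + C4*exp(y*(-7^(2/3)*(4*sqrt(15) + 17)^(1/3) - 7*7^(1/3)/(4*sqrt(15) + 17)^(1/3) + 7)/14)


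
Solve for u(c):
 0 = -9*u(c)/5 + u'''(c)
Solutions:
 u(c) = C3*exp(15^(2/3)*c/5) + (C1*sin(3*3^(1/6)*5^(2/3)*c/10) + C2*cos(3*3^(1/6)*5^(2/3)*c/10))*exp(-15^(2/3)*c/10)


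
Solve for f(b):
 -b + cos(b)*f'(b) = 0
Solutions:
 f(b) = C1 + Integral(b/cos(b), b)


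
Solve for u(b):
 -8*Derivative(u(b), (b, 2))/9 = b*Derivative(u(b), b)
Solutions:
 u(b) = C1 + C2*erf(3*b/4)


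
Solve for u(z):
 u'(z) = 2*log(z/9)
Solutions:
 u(z) = C1 + 2*z*log(z) - z*log(81) - 2*z


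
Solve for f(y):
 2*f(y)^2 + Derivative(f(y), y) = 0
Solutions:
 f(y) = 1/(C1 + 2*y)


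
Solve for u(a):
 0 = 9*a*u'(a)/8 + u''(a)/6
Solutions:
 u(a) = C1 + C2*erf(3*sqrt(6)*a/4)


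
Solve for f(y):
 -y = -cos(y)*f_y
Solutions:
 f(y) = C1 + Integral(y/cos(y), y)


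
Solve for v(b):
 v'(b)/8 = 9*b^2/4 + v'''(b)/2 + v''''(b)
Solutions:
 v(b) = C1 + C2*exp(-b*(2*2^(1/3)/(3*sqrt(69) + 25)^(1/3) + 4 + 2^(2/3)*(3*sqrt(69) + 25)^(1/3))/24)*sin(2^(1/3)*sqrt(3)*b*(-2^(1/3)*(3*sqrt(69) + 25)^(1/3) + 2/(3*sqrt(69) + 25)^(1/3))/24) + C3*exp(-b*(2*2^(1/3)/(3*sqrt(69) + 25)^(1/3) + 4 + 2^(2/3)*(3*sqrt(69) + 25)^(1/3))/24)*cos(2^(1/3)*sqrt(3)*b*(-2^(1/3)*(3*sqrt(69) + 25)^(1/3) + 2/(3*sqrt(69) + 25)^(1/3))/24) + C4*exp(b*(-2 + 2*2^(1/3)/(3*sqrt(69) + 25)^(1/3) + 2^(2/3)*(3*sqrt(69) + 25)^(1/3))/12) + 6*b^3 + 144*b


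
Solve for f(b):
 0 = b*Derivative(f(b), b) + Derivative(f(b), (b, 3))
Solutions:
 f(b) = C1 + Integral(C2*airyai(-b) + C3*airybi(-b), b)


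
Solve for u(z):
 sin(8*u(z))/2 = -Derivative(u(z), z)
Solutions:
 u(z) = -acos((-C1 - exp(8*z))/(C1 - exp(8*z)))/8 + pi/4
 u(z) = acos((-C1 - exp(8*z))/(C1 - exp(8*z)))/8


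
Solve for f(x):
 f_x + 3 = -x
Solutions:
 f(x) = C1 - x^2/2 - 3*x


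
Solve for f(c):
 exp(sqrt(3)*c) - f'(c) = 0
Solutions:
 f(c) = C1 + sqrt(3)*exp(sqrt(3)*c)/3


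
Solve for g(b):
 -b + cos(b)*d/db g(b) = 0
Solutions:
 g(b) = C1 + Integral(b/cos(b), b)


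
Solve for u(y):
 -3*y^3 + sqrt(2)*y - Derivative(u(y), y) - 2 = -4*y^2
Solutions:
 u(y) = C1 - 3*y^4/4 + 4*y^3/3 + sqrt(2)*y^2/2 - 2*y


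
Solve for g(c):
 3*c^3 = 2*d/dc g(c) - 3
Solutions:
 g(c) = C1 + 3*c^4/8 + 3*c/2


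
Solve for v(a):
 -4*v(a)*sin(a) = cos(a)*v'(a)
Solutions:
 v(a) = C1*cos(a)^4


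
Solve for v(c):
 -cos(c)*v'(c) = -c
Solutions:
 v(c) = C1 + Integral(c/cos(c), c)


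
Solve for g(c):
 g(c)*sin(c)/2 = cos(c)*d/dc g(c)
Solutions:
 g(c) = C1/sqrt(cos(c))


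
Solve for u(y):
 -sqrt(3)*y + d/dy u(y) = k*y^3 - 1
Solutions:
 u(y) = C1 + k*y^4/4 + sqrt(3)*y^2/2 - y


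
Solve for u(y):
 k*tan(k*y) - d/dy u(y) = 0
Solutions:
 u(y) = C1 + k*Piecewise((-log(cos(k*y))/k, Ne(k, 0)), (0, True))


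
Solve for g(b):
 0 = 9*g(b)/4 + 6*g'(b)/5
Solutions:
 g(b) = C1*exp(-15*b/8)


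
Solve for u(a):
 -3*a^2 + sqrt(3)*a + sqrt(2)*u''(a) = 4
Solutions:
 u(a) = C1 + C2*a + sqrt(2)*a^4/8 - sqrt(6)*a^3/12 + sqrt(2)*a^2


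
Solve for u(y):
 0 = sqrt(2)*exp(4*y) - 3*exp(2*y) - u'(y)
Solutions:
 u(y) = C1 + sqrt(2)*exp(4*y)/4 - 3*exp(2*y)/2


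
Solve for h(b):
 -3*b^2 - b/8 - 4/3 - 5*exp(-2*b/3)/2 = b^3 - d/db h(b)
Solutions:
 h(b) = C1 + b^4/4 + b^3 + b^2/16 + 4*b/3 - 15*exp(-2*b/3)/4


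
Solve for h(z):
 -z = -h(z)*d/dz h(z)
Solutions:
 h(z) = -sqrt(C1 + z^2)
 h(z) = sqrt(C1 + z^2)


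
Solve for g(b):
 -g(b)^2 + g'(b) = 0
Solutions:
 g(b) = -1/(C1 + b)


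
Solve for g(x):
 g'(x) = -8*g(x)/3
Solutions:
 g(x) = C1*exp(-8*x/3)


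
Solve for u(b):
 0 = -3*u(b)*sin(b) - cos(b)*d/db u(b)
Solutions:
 u(b) = C1*cos(b)^3


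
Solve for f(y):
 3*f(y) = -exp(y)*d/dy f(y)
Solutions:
 f(y) = C1*exp(3*exp(-y))


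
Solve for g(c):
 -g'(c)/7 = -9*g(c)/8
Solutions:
 g(c) = C1*exp(63*c/8)


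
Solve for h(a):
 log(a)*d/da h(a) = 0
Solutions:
 h(a) = C1


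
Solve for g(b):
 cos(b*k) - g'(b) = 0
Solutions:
 g(b) = C1 + sin(b*k)/k


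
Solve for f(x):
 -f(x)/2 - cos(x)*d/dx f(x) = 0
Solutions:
 f(x) = C1*(sin(x) - 1)^(1/4)/(sin(x) + 1)^(1/4)


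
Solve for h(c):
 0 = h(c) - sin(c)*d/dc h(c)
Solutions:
 h(c) = C1*sqrt(cos(c) - 1)/sqrt(cos(c) + 1)


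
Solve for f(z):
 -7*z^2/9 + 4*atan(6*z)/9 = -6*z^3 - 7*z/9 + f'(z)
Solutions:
 f(z) = C1 + 3*z^4/2 - 7*z^3/27 + 7*z^2/18 + 4*z*atan(6*z)/9 - log(36*z^2 + 1)/27


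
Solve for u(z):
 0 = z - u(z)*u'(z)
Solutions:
 u(z) = -sqrt(C1 + z^2)
 u(z) = sqrt(C1 + z^2)


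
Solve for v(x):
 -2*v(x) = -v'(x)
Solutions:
 v(x) = C1*exp(2*x)


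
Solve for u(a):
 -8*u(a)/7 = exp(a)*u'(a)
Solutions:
 u(a) = C1*exp(8*exp(-a)/7)


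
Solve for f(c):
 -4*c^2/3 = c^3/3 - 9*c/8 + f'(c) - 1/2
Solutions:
 f(c) = C1 - c^4/12 - 4*c^3/9 + 9*c^2/16 + c/2


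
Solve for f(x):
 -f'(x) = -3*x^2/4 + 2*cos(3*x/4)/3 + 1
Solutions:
 f(x) = C1 + x^3/4 - x - 8*sin(3*x/4)/9


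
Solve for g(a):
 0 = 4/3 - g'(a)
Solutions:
 g(a) = C1 + 4*a/3


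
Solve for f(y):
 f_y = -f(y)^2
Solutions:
 f(y) = 1/(C1 + y)


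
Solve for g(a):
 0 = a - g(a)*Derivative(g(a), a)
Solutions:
 g(a) = -sqrt(C1 + a^2)
 g(a) = sqrt(C1 + a^2)


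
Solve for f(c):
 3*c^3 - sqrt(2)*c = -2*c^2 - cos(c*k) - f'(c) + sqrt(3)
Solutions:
 f(c) = C1 - 3*c^4/4 - 2*c^3/3 + sqrt(2)*c^2/2 + sqrt(3)*c - sin(c*k)/k


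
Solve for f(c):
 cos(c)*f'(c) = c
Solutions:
 f(c) = C1 + Integral(c/cos(c), c)


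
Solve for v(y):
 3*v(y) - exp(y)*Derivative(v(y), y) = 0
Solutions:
 v(y) = C1*exp(-3*exp(-y))


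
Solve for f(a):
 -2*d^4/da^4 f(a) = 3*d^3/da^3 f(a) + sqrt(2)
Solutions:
 f(a) = C1 + C2*a + C3*a^2 + C4*exp(-3*a/2) - sqrt(2)*a^3/18


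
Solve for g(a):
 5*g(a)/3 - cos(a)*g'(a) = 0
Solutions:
 g(a) = C1*(sin(a) + 1)^(5/6)/(sin(a) - 1)^(5/6)


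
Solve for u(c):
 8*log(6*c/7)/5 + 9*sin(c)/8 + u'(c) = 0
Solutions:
 u(c) = C1 - 8*c*log(c)/5 - 8*c*log(6)/5 + 8*c/5 + 8*c*log(7)/5 + 9*cos(c)/8


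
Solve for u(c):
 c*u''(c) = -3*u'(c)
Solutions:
 u(c) = C1 + C2/c^2


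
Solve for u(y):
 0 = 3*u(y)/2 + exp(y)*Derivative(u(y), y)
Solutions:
 u(y) = C1*exp(3*exp(-y)/2)


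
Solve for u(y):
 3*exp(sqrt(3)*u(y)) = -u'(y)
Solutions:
 u(y) = sqrt(3)*(2*log(1/(C1 + 3*y)) - log(3))/6


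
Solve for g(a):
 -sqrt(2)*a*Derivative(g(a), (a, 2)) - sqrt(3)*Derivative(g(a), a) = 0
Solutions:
 g(a) = C1 + C2*a^(1 - sqrt(6)/2)


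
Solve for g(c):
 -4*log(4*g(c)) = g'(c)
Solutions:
 Integral(1/(log(_y) + 2*log(2)), (_y, g(c)))/4 = C1 - c


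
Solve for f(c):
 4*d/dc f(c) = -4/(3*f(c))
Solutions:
 f(c) = -sqrt(C1 - 6*c)/3
 f(c) = sqrt(C1 - 6*c)/3


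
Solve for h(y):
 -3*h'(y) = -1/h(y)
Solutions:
 h(y) = -sqrt(C1 + 6*y)/3
 h(y) = sqrt(C1 + 6*y)/3


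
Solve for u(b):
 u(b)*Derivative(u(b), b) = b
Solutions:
 u(b) = -sqrt(C1 + b^2)
 u(b) = sqrt(C1 + b^2)


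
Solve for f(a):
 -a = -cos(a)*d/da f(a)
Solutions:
 f(a) = C1 + Integral(a/cos(a), a)


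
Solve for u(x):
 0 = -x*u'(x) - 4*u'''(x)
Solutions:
 u(x) = C1 + Integral(C2*airyai(-2^(1/3)*x/2) + C3*airybi(-2^(1/3)*x/2), x)


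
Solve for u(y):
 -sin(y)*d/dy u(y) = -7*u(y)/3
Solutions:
 u(y) = C1*(cos(y) - 1)^(7/6)/(cos(y) + 1)^(7/6)


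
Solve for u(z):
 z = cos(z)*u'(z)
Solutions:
 u(z) = C1 + Integral(z/cos(z), z)


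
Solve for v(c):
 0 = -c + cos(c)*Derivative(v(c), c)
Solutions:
 v(c) = C1 + Integral(c/cos(c), c)


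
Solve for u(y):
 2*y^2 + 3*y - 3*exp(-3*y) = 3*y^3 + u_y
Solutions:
 u(y) = C1 - 3*y^4/4 + 2*y^3/3 + 3*y^2/2 + exp(-3*y)


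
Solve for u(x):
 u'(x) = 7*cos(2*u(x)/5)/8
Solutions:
 -7*x/8 - 5*log(sin(2*u(x)/5) - 1)/4 + 5*log(sin(2*u(x)/5) + 1)/4 = C1


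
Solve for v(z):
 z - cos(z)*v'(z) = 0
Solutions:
 v(z) = C1 + Integral(z/cos(z), z)


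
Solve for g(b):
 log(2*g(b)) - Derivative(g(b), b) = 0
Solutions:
 -Integral(1/(log(_y) + log(2)), (_y, g(b))) = C1 - b


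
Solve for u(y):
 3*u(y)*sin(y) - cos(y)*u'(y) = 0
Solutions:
 u(y) = C1/cos(y)^3


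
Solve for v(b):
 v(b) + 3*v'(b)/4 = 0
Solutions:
 v(b) = C1*exp(-4*b/3)


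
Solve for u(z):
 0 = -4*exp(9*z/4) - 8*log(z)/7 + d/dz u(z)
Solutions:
 u(z) = C1 + 8*z*log(z)/7 - 8*z/7 + 16*exp(9*z/4)/9


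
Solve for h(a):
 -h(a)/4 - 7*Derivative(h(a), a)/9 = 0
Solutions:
 h(a) = C1*exp(-9*a/28)


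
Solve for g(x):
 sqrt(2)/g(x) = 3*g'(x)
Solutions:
 g(x) = -sqrt(C1 + 6*sqrt(2)*x)/3
 g(x) = sqrt(C1 + 6*sqrt(2)*x)/3


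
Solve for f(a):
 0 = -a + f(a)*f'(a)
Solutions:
 f(a) = -sqrt(C1 + a^2)
 f(a) = sqrt(C1 + a^2)


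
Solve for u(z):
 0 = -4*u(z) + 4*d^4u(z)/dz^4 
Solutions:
 u(z) = C1*exp(-z) + C2*exp(z) + C3*sin(z) + C4*cos(z)


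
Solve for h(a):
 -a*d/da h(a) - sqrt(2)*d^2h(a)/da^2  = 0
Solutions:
 h(a) = C1 + C2*erf(2^(1/4)*a/2)


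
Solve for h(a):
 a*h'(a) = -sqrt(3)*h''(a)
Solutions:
 h(a) = C1 + C2*erf(sqrt(2)*3^(3/4)*a/6)


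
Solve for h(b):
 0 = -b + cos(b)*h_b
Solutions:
 h(b) = C1 + Integral(b/cos(b), b)


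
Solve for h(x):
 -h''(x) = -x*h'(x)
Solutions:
 h(x) = C1 + C2*erfi(sqrt(2)*x/2)


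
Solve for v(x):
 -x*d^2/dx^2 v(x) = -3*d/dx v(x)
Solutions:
 v(x) = C1 + C2*x^4


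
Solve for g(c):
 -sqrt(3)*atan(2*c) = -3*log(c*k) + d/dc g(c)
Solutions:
 g(c) = C1 + 3*c*log(c*k) - 3*c - sqrt(3)*(c*atan(2*c) - log(4*c^2 + 1)/4)


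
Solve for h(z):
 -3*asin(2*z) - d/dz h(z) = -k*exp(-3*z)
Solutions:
 h(z) = C1 - k*exp(-3*z)/3 - 3*z*asin(2*z) - 3*sqrt(1 - 4*z^2)/2


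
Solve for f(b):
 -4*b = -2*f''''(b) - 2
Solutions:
 f(b) = C1 + C2*b + C3*b^2 + C4*b^3 + b^5/60 - b^4/24


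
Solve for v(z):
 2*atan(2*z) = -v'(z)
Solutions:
 v(z) = C1 - 2*z*atan(2*z) + log(4*z^2 + 1)/2


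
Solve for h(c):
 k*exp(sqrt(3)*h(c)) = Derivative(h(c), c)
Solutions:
 h(c) = sqrt(3)*(2*log(-1/(C1 + c*k)) - log(3))/6


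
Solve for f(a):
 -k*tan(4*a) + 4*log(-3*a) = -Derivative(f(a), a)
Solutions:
 f(a) = C1 - 4*a*log(-a) - 4*a*log(3) + 4*a - k*log(cos(4*a))/4


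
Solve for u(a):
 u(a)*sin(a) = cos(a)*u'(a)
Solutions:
 u(a) = C1/cos(a)


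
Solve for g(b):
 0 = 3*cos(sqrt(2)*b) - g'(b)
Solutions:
 g(b) = C1 + 3*sqrt(2)*sin(sqrt(2)*b)/2


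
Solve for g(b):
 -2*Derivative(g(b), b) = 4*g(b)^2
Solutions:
 g(b) = 1/(C1 + 2*b)


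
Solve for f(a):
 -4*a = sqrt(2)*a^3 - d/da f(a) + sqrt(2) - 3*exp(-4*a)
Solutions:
 f(a) = C1 + sqrt(2)*a^4/4 + 2*a^2 + sqrt(2)*a + 3*exp(-4*a)/4


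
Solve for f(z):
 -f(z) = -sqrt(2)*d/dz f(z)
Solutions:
 f(z) = C1*exp(sqrt(2)*z/2)


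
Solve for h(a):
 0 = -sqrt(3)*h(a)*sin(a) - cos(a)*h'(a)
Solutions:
 h(a) = C1*cos(a)^(sqrt(3))


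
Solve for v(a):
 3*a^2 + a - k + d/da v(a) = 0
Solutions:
 v(a) = C1 - a^3 - a^2/2 + a*k


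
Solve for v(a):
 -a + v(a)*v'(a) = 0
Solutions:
 v(a) = -sqrt(C1 + a^2)
 v(a) = sqrt(C1 + a^2)


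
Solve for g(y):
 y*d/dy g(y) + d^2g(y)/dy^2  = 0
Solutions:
 g(y) = C1 + C2*erf(sqrt(2)*y/2)


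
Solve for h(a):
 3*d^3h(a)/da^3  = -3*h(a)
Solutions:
 h(a) = C3*exp(-a) + (C1*sin(sqrt(3)*a/2) + C2*cos(sqrt(3)*a/2))*exp(a/2)


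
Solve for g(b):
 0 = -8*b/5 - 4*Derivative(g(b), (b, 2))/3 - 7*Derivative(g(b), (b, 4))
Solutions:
 g(b) = C1 + C2*b + C3*sin(2*sqrt(21)*b/21) + C4*cos(2*sqrt(21)*b/21) - b^3/5


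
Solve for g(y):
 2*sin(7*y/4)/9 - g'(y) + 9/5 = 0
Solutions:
 g(y) = C1 + 9*y/5 - 8*cos(7*y/4)/63


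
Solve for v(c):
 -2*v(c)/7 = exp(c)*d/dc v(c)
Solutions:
 v(c) = C1*exp(2*exp(-c)/7)


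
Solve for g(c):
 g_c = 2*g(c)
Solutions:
 g(c) = C1*exp(2*c)


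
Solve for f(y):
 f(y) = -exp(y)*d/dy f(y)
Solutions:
 f(y) = C1*exp(exp(-y))


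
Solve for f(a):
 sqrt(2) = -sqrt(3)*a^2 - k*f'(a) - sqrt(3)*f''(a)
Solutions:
 f(a) = C1 + C2*exp(-sqrt(3)*a*k/3) - sqrt(3)*a^3/(3*k) + 3*a^2/k^2 - sqrt(2)*a/k - 6*sqrt(3)*a/k^3


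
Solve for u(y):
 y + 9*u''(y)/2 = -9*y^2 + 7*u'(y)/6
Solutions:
 u(y) = C1 + C2*exp(7*y/27) + 18*y^3/7 + 1479*y^2/49 + 79866*y/343


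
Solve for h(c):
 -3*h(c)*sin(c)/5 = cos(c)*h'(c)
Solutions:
 h(c) = C1*cos(c)^(3/5)


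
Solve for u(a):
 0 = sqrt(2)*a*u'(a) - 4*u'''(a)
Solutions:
 u(a) = C1 + Integral(C2*airyai(sqrt(2)*a/2) + C3*airybi(sqrt(2)*a/2), a)


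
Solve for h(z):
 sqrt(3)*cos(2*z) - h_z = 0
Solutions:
 h(z) = C1 + sqrt(3)*sin(2*z)/2


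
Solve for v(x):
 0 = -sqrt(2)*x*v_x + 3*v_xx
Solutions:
 v(x) = C1 + C2*erfi(2^(3/4)*sqrt(3)*x/6)


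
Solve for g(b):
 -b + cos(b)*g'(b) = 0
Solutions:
 g(b) = C1 + Integral(b/cos(b), b)


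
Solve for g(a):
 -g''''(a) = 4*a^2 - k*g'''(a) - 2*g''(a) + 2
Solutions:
 g(a) = C1 + C2*a + C3*exp(a*(k - sqrt(k^2 + 8))/2) + C4*exp(a*(k + sqrt(k^2 + 8))/2) + a^4/6 - a^3*k/3 + a^2*(k^2 + 3)/2


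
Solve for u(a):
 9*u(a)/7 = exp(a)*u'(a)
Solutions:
 u(a) = C1*exp(-9*exp(-a)/7)


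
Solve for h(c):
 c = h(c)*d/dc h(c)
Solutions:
 h(c) = -sqrt(C1 + c^2)
 h(c) = sqrt(C1 + c^2)


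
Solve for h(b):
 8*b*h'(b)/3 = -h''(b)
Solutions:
 h(b) = C1 + C2*erf(2*sqrt(3)*b/3)


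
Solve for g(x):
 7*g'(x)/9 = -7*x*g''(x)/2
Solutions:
 g(x) = C1 + C2*x^(7/9)


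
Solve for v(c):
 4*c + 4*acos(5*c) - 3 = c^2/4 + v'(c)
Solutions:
 v(c) = C1 - c^3/12 + 2*c^2 + 4*c*acos(5*c) - 3*c - 4*sqrt(1 - 25*c^2)/5


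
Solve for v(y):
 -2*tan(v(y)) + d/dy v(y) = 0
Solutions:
 v(y) = pi - asin(C1*exp(2*y))
 v(y) = asin(C1*exp(2*y))


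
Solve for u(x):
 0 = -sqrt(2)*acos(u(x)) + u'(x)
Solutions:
 Integral(1/acos(_y), (_y, u(x))) = C1 + sqrt(2)*x


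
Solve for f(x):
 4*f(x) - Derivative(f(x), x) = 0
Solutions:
 f(x) = C1*exp(4*x)


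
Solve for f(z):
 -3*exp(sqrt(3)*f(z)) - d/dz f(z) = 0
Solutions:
 f(z) = sqrt(3)*(2*log(1/(C1 + 3*z)) - log(3))/6


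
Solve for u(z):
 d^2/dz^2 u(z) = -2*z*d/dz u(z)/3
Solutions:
 u(z) = C1 + C2*erf(sqrt(3)*z/3)


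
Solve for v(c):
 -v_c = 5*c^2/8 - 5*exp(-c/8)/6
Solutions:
 v(c) = C1 - 5*c^3/24 - 20*exp(-c/8)/3


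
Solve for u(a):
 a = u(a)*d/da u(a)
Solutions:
 u(a) = -sqrt(C1 + a^2)
 u(a) = sqrt(C1 + a^2)


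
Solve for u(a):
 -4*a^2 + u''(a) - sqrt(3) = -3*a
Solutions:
 u(a) = C1 + C2*a + a^4/3 - a^3/2 + sqrt(3)*a^2/2


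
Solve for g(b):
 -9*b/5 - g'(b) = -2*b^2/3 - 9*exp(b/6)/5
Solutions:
 g(b) = C1 + 2*b^3/9 - 9*b^2/10 + 54*exp(b/6)/5


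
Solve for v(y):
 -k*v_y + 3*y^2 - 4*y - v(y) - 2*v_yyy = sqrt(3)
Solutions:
 v(y) = C1*exp(y*(2*k/((-6^(1/3) + 2^(1/3)*3^(5/6)*I)*(sqrt(3)*sqrt(2*k^3 + 27) + 9)^(1/3)) + 6^(1/3)*(sqrt(3)*sqrt(2*k^3 + 27) + 9)^(1/3)/12 - 2^(1/3)*3^(5/6)*I*(sqrt(3)*sqrt(2*k^3 + 27) + 9)^(1/3)/12)) + C2*exp(y*(-2*k/((6^(1/3) + 2^(1/3)*3^(5/6)*I)*(sqrt(3)*sqrt(2*k^3 + 27) + 9)^(1/3)) + 6^(1/3)*(sqrt(3)*sqrt(2*k^3 + 27) + 9)^(1/3)/12 + 2^(1/3)*3^(5/6)*I*(sqrt(3)*sqrt(2*k^3 + 27) + 9)^(1/3)/12)) + C3*exp(6^(1/3)*y*(6^(1/3)*k/(sqrt(3)*sqrt(2*k^3 + 27) + 9)^(1/3) - (sqrt(3)*sqrt(2*k^3 + 27) + 9)^(1/3))/6) + 6*k^2 - 6*k*y + 4*k + 3*y^2 - 4*y - sqrt(3)


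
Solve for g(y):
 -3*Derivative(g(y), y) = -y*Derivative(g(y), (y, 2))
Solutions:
 g(y) = C1 + C2*y^4


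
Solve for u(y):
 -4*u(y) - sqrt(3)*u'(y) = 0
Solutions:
 u(y) = C1*exp(-4*sqrt(3)*y/3)


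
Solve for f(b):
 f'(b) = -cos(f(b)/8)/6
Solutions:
 b/6 - 4*log(sin(f(b)/8) - 1) + 4*log(sin(f(b)/8) + 1) = C1


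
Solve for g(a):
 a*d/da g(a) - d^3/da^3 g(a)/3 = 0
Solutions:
 g(a) = C1 + Integral(C2*airyai(3^(1/3)*a) + C3*airybi(3^(1/3)*a), a)


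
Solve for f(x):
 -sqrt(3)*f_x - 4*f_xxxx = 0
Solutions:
 f(x) = C1 + C4*exp(-2^(1/3)*3^(1/6)*x/2) + (C2*sin(2^(1/3)*3^(2/3)*x/4) + C3*cos(2^(1/3)*3^(2/3)*x/4))*exp(2^(1/3)*3^(1/6)*x/4)


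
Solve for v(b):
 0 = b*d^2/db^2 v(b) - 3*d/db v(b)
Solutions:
 v(b) = C1 + C2*b^4


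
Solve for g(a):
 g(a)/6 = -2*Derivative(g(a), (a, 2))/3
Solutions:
 g(a) = C1*sin(a/2) + C2*cos(a/2)


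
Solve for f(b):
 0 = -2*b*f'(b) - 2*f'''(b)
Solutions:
 f(b) = C1 + Integral(C2*airyai(-b) + C3*airybi(-b), b)


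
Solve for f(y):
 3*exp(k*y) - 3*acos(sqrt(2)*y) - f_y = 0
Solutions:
 f(y) = C1 - 3*y*acos(sqrt(2)*y) + 3*sqrt(2)*sqrt(1 - 2*y^2)/2 + 3*Piecewise((exp(k*y)/k, Ne(k, 0)), (y, True))


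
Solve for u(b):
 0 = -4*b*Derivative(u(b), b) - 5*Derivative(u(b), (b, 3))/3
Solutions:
 u(b) = C1 + Integral(C2*airyai(-12^(1/3)*5^(2/3)*b/5) + C3*airybi(-12^(1/3)*5^(2/3)*b/5), b)


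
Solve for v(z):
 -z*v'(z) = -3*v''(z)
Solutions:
 v(z) = C1 + C2*erfi(sqrt(6)*z/6)


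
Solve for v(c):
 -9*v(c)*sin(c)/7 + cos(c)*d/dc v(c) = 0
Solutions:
 v(c) = C1/cos(c)^(9/7)
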